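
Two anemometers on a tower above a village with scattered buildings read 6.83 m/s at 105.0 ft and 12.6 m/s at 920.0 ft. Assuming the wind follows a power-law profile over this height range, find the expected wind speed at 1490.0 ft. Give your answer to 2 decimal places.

14.44 m/s

First find α: α = ln(V₂/V₁)/ln(z₂/z₁) = ln(12.6/6.83)/ln(920.0/105.0) = 0.61237/2.17041 = 0.2821
Extrapolate from 920.0 ft to 1490.0 ft: V₃ = 12.6 × (1490.0/920.0)^0.2821 = 12.6 × 1.1457 = 14.4361 m/s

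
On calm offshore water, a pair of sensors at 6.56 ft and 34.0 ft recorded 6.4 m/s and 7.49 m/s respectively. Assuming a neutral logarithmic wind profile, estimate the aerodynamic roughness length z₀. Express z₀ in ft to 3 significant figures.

z₀ ≈ 0.000418 ft

Log law: V(z) ∝ ln(z/z₀). With r = V₁/V₂ = 6.4/7.49 = 0.85447,
r · ln(z₂/z₀) = ln(z₁/z₀) ⇒ ln z₀ = (ln z₁ − r·ln z₂)/(1 − r)
ln z₀ = (1.88099 − 0.85447×3.52636) / 0.14553 = -7.7799
z₀ = exp(-7.7799) = 0.0004181 ft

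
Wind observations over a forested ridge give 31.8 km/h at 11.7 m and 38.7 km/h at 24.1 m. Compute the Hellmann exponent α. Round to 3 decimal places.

α ≈ 0.272

Power law: V₂/V₁ = (z₂/z₁)^α ⇒ α = ln(V₂/V₁) / ln(z₂/z₁)
α = ln(38.7/31.8) / ln(24.1/11.7) = ln(1.2170) / ln(2.0598)
  = 0.19637 / 0.72262 = 0.27175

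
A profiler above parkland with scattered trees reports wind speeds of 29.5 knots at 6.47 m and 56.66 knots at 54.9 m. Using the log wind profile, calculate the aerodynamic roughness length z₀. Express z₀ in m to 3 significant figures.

z₀ ≈ 0.634 m

Log law: V(z) ∝ ln(z/z₀). With r = V₁/V₂ = 29.5/56.66 = 0.52065,
r · ln(z₂/z₀) = ln(z₁/z₀) ⇒ ln z₀ = (ln z₁ − r·ln z₂)/(1 − r)
ln z₀ = (1.86718 − 0.52065×4.00551) / 0.47935 = -0.4554
z₀ = exp(-0.4554) = 0.6342 m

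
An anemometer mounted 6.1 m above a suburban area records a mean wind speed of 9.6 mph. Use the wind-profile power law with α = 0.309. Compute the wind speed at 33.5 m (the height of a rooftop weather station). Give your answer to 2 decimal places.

16.25 mph

Power-law profile: V₂ = V₁ · (z₂/z₁)^α
V₂ = 9.6 × (33.5/6.1)^0.309 = 9.6 × (5.4918)^0.309
    = 9.6 × 1.6927 = 16.2496 mph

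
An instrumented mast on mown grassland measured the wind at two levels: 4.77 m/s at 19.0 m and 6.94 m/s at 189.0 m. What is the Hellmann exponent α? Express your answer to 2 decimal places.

Power law: V₂/V₁ = (z₂/z₁)^α ⇒ α = ln(V₂/V₁) / ln(z₂/z₁)
α = ln(6.94/4.77) / ln(189.0/19.0) = ln(1.4549) / ln(9.9474)
  = 0.37496 / 2.29731 = 0.16322

α ≈ 0.16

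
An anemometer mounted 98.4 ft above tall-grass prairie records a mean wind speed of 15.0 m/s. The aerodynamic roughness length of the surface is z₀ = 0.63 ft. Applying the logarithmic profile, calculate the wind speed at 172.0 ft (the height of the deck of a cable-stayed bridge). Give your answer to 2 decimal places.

16.66 m/s

Log law: V(z) ∝ ln(z/z₀), so V₂/V₁ = ln(z₂/z₀) / ln(z₁/z₀).
ln(172.0/0.63) = 5.6095, ln(98.4/0.63) = 5.0511
V₂ = 15.0 × 5.6095/5.0511 = 15.0 × 1.1106 = 16.6584 m/s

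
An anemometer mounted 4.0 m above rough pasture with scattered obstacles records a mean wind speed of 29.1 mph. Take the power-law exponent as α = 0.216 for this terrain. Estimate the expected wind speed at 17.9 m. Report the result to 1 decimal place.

40.2 mph

Power-law profile: V₂ = V₁ · (z₂/z₁)^α
V₂ = 29.1 × (17.9/4.0)^0.216 = 29.1 × (4.4750)^0.216
    = 29.1 × 1.3822 = 40.2221 mph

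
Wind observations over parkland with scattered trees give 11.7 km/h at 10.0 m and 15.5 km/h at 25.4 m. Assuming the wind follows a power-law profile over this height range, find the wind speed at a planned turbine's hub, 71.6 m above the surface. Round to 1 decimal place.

First find α: α = ln(V₂/V₁)/ln(z₂/z₁) = ln(15.5/11.7)/ln(25.4/10.0) = 0.28125/0.93216 = 0.3017
Extrapolate from 25.4 m to 71.6 m: V₃ = 15.5 × (71.6/25.4)^0.3017 = 15.5 × 1.3671 = 21.1899 km/h

21.2 km/h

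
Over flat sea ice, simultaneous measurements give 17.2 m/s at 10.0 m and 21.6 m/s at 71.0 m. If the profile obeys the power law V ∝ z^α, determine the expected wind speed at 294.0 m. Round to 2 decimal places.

25.48 m/s

First find α: α = ln(V₂/V₁)/ln(z₂/z₁) = ln(21.6/17.2)/ln(71.0/10.0) = 0.22778/1.96009 = 0.1162
Extrapolate from 71.0 m to 294.0 m: V₃ = 21.6 × (294.0/71.0)^0.1162 = 21.6 × 1.1795 = 25.4780 m/s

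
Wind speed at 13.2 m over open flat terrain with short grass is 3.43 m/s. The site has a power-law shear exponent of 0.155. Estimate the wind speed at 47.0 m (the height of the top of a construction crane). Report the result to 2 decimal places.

4.18 m/s

Power-law profile: V₂ = V₁ · (z₂/z₁)^α
V₂ = 3.43 × (47.0/13.2)^0.155 = 3.43 × (3.5606)^0.155
    = 3.43 × 1.2175 = 4.1762 m/s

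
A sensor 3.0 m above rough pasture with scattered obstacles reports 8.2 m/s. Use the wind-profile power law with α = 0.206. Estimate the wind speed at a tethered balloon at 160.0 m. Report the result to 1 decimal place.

18.6 m/s

Power-law profile: V₂ = V₁ · (z₂/z₁)^α
V₂ = 8.2 × (160.0/3.0)^0.206 = 8.2 × (53.3333)^0.206
    = 8.2 × 2.2686 = 18.6027 m/s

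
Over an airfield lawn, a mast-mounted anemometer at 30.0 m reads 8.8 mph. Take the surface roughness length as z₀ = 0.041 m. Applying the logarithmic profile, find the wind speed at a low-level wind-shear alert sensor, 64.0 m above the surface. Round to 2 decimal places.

Log law: V(z) ∝ ln(z/z₀), so V₂/V₁ = ln(z₂/z₀) / ln(z₁/z₀).
ln(64.0/0.041) = 7.3531, ln(30.0/0.041) = 6.5954
V₂ = 8.8 × 7.3531/6.5954 = 8.8 × 1.1149 = 9.8110 mph

9.81 mph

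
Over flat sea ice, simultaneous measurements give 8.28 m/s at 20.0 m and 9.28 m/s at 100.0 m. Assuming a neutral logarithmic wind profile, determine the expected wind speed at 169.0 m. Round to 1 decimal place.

Log law: V ∝ ln(z/z₀). From the pair, with r = V₁/V₂ = 0.89224,
ln z₀ = (ln z₁ − r·ln z₂)/(1 − r) = (2.9957 − 0.89224×4.6052)/0.10776 = -10.3304 → z₀ = 0.00003263 m
V₃ = V₁ · ln(z₃/z₀)/ln(z₁/z₀) = 8.28 × 15.4603/13.3261 = 9.6060 m/s

9.6 m/s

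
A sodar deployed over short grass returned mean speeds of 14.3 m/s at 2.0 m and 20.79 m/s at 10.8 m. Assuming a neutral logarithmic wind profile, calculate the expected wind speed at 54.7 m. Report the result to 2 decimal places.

27.03 m/s

Log law: V ∝ ln(z/z₀). From the pair, with r = V₁/V₂ = 0.68783,
ln z₀ = (ln z₁ − r·ln z₂)/(1 − r) = (0.6931 − 0.68783×2.3795)/0.31217 = -3.0226 → z₀ = 0.04867 m
V₃ = V₁ · ln(z₃/z₀)/ln(z₁/z₀) = 14.3 × 7.0245/3.7158 = 27.0334 m/s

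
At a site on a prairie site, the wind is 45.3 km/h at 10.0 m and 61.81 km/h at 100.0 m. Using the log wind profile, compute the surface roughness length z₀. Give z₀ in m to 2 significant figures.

z₀ ≈ 0.018 m

Log law: V(z) ∝ ln(z/z₀). With r = V₁/V₂ = 45.3/61.81 = 0.73289,
r · ln(z₂/z₀) = ln(z₁/z₀) ⇒ ln z₀ = (ln z₁ − r·ln z₂)/(1 − r)
ln z₀ = (2.30259 − 0.73289×4.60517) / 0.26711 = -4.0152
z₀ = exp(-4.0152) = 0.01804 m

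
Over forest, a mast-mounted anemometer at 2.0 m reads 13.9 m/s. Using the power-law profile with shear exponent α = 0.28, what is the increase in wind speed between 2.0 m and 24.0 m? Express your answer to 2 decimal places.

Power law: V₂ = V₁ · (z₂/z₁)^α = 13.9 × (12.0000)^0.28 = 27.8731 m/s
ΔV = 27.8731 − 13.9 = 13.9731 m/s

13.97 m/s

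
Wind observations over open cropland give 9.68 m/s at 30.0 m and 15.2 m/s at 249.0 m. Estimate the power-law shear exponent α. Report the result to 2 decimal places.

Power law: V₂/V₁ = (z₂/z₁)^α ⇒ α = ln(V₂/V₁) / ln(z₂/z₁)
α = ln(15.2/9.68) / ln(249.0/30.0) = ln(1.5702) / ln(8.3000)
  = 0.45123 / 2.11626 = 0.21322

α ≈ 0.21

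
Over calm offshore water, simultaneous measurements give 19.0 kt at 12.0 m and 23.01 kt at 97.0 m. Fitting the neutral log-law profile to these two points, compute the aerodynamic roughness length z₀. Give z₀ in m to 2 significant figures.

Log law: V(z) ∝ ln(z/z₀). With r = V₁/V₂ = 19.0/23.01 = 0.82573,
r · ln(z₂/z₀) = ln(z₁/z₀) ⇒ ln z₀ = (ln z₁ − r·ln z₂)/(1 − r)
ln z₀ = (2.48491 − 0.82573×4.57471) / 0.17427 = -7.4169
z₀ = exp(-7.4169) = 0.0006010 m

z₀ ≈ 0.00060 m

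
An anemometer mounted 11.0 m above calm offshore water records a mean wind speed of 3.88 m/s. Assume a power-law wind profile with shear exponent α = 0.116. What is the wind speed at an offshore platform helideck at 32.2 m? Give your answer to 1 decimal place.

4.4 m/s

Power-law profile: V₂ = V₁ · (z₂/z₁)^α
V₂ = 3.88 × (32.2/11.0)^0.116 = 3.88 × (2.9273)^0.116
    = 3.88 × 1.1327 = 4.3948 m/s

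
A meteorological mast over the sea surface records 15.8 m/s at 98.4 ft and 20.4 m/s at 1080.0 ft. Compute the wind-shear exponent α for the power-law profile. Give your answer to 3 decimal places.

Power law: V₂/V₁ = (z₂/z₁)^α ⇒ α = ln(V₂/V₁) / ln(z₂/z₁)
α = ln(20.4/15.8) / ln(1080.0/98.4) = ln(1.2911) / ln(10.9756)
  = 0.25552 / 2.39568 = 0.10666

α ≈ 0.107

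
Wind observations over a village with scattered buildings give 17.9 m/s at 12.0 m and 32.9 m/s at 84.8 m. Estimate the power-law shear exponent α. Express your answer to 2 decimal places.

α ≈ 0.31

Power law: V₂/V₁ = (z₂/z₁)^α ⇒ α = ln(V₂/V₁) / ln(z₂/z₁)
α = ln(32.9/17.9) / ln(84.8/12.0) = ln(1.8380) / ln(7.0667)
  = 0.60867 / 1.95539 = 0.31128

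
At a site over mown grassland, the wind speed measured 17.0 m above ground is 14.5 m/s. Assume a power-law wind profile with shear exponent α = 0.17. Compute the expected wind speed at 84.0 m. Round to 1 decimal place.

Power-law profile: V₂ = V₁ · (z₂/z₁)^α
V₂ = 14.5 × (84.0/17.0)^0.17 = 14.5 × (4.9412)^0.17
    = 14.5 × 1.3121 = 19.0248 m/s

19.0 m/s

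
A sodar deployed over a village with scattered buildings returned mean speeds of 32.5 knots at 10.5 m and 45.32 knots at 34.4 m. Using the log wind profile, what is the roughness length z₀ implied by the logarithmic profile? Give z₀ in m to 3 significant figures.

z₀ ≈ 0.518 m

Log law: V(z) ∝ ln(z/z₀). With r = V₁/V₂ = 32.5/45.32 = 0.71712,
r · ln(z₂/z₀) = ln(z₁/z₀) ⇒ ln z₀ = (ln z₁ − r·ln z₂)/(1 − r)
ln z₀ = (2.35138 − 0.71712×3.53806) / 0.28288 = -0.6570
z₀ = exp(-0.6570) = 0.5184 m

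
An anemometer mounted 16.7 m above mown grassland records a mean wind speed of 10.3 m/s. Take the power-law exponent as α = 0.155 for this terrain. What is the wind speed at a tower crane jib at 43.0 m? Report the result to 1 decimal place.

11.9 m/s

Power-law profile: V₂ = V₁ · (z₂/z₁)^α
V₂ = 10.3 × (43.0/16.7)^0.155 = 10.3 × (2.5749)^0.155
    = 10.3 × 1.1579 = 11.9262 m/s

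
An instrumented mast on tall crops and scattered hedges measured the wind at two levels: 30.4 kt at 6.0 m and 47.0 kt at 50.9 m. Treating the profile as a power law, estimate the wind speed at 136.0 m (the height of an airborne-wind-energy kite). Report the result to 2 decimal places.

57.42 kt

First find α: α = ln(V₂/V₁)/ln(z₂/z₁) = ln(47.0/30.4)/ln(50.9/6.0) = 0.43570/2.13810 = 0.2038
Extrapolate from 50.9 m to 136.0 m: V₃ = 47.0 × (136.0/50.9)^0.2038 = 47.0 × 1.2217 = 57.4217 kt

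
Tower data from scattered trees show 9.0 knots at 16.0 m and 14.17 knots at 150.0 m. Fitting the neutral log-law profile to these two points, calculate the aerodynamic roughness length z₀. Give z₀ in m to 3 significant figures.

Log law: V(z) ∝ ln(z/z₀). With r = V₁/V₂ = 9.0/14.17 = 0.63514,
r · ln(z₂/z₀) = ln(z₁/z₀) ⇒ ln z₀ = (ln z₁ − r·ln z₂)/(1 − r)
ln z₀ = (2.77259 − 0.63514×5.01064) / 0.36486 = -1.1234
z₀ = exp(-1.1234) = 0.3252 m

z₀ ≈ 0.325 m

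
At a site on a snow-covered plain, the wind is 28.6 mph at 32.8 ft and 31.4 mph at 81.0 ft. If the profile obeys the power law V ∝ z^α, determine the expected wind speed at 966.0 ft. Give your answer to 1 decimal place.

First find α: α = ln(V₂/V₁)/ln(z₂/z₁) = ln(31.4/28.6)/ln(81.0/32.8) = 0.09340/0.90402 = 0.1033
Extrapolate from 81.0 ft to 966.0 ft: V₃ = 31.4 × (966.0/81.0)^0.1033 = 31.4 × 1.2919 = 40.5649 mph

40.6 mph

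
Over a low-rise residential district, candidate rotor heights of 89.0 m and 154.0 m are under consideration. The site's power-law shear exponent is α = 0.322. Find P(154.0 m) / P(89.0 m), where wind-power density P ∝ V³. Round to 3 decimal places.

1.698

Speed ratio: V_B/V_A = (z_B/z_A)^α = (154.0/89.0)^0.322 = (1.7303)^0.322 = 1.19310
Power-density ratio: P_B/P_A = (V_B/V_A)³ = (1.19310)³ = 1.69838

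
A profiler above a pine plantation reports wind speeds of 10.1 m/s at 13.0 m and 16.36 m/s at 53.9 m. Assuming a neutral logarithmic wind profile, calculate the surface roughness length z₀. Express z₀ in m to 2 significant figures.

z₀ ≈ 1.3 m

Log law: V(z) ∝ ln(z/z₀). With r = V₁/V₂ = 10.1/16.36 = 0.61736,
r · ln(z₂/z₀) = ln(z₁/z₀) ⇒ ln z₀ = (ln z₁ − r·ln z₂)/(1 − r)
ln z₀ = (2.56495 − 0.61736×3.98713) / 0.38264 = 0.2704
z₀ = exp(0.2704) = 1.310 m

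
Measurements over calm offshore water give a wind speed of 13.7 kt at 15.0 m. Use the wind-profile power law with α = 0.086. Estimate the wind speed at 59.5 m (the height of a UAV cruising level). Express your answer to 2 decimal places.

15.42 kt

Power-law profile: V₂ = V₁ · (z₂/z₁)^α
V₂ = 13.7 × (59.5/15.0)^0.086 = 13.7 × (3.9667)^0.086
    = 13.7 × 1.1258 = 15.4236 kt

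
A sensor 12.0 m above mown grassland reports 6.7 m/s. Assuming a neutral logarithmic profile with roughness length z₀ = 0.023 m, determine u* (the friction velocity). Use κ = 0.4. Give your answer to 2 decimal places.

Log law: V(z) = (u*/κ) · ln(z/z₀) ⇒ u* = κ · V / ln(z/z₀)
u* = 0.4 × 6.7 / ln(12.0/0.023) = 0.4 × 6.7 / 6.2572
   = 2.6800 / 6.2572 = 0.4283 m/s

u* ≈ 0.43 m/s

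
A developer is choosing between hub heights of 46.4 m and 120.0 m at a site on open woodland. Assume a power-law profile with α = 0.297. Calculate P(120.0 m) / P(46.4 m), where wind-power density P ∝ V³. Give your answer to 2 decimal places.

Speed ratio: V_B/V_A = (z_B/z_A)^α = (120.0/46.4)^0.297 = (2.5862)^0.297 = 1.32605
Power-density ratio: P_B/P_A = (V_B/V_A)³ = (1.32605)³ = 2.33176

2.33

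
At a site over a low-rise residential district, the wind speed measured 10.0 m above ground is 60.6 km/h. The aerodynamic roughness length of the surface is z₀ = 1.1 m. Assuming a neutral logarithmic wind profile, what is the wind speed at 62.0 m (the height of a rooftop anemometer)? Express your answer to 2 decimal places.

Log law: V(z) ∝ ln(z/z₀), so V₂/V₁ = ln(z₂/z₀) / ln(z₁/z₀).
ln(62.0/1.1) = 4.0318, ln(10.0/1.1) = 2.2073
V₂ = 60.6 × 4.0318/2.2073 = 60.6 × 1.8266 = 110.6924 km/h

110.69 km/h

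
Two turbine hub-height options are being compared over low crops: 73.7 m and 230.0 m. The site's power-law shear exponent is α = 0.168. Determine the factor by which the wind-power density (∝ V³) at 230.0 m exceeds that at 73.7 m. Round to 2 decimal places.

1.77

Speed ratio: V_B/V_A = (z_B/z_A)^α = (230.0/73.7)^0.168 = (3.1208)^0.168 = 1.21070
Power-density ratio: P_B/P_A = (V_B/V_A)³ = (1.21070)³ = 1.77463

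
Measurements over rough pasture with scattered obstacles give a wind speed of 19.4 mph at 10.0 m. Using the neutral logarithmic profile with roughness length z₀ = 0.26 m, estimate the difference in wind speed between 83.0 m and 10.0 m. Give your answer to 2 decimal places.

Log law: V₂ = V₁ · ln(z₂/z₀)/ln(z₁/z₀) = 19.4 × 5.7659/3.6497 = 30.6491 mph
ΔV = 30.6491 − 19.4 = 11.2491 mph

11.25 mph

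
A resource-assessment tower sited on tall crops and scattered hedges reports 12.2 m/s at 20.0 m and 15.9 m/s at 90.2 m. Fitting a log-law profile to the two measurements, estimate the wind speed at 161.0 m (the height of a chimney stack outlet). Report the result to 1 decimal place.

17.3 m/s

Log law: V ∝ ln(z/z₀). From the pair, with r = V₁/V₂ = 0.76730,
ln z₀ = (ln z₁ − r·ln z₂)/(1 − r) = (2.9957 − 0.76730×4.5020)/0.23270 = -1.9710 → z₀ = 0.1393 m
V₃ = V₁ · ln(z₃/z₀)/ln(z₁/z₀) = 12.2 × 7.0524/4.9667 = 17.3232 m/s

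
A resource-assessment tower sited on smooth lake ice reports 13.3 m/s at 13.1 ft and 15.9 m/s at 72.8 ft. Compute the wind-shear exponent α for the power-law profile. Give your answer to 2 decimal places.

α ≈ 0.10

Power law: V₂/V₁ = (z₂/z₁)^α ⇒ α = ln(V₂/V₁) / ln(z₂/z₁)
α = ln(15.9/13.3) / ln(72.8/13.1) = ln(1.1955) / ln(5.5573)
  = 0.17856 / 1.71510 = 0.10411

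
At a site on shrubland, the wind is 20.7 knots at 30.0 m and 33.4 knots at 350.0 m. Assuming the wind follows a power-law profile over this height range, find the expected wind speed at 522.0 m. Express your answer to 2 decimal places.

First find α: α = ln(V₂/V₁)/ln(z₂/z₁) = ln(33.4/20.7)/ln(350.0/30.0) = 0.47842/2.45674 = 0.1947
Extrapolate from 350.0 m to 522.0 m: V₃ = 33.4 × (522.0/350.0)^0.1947 = 33.4 × 1.0810 = 36.1039 knots

36.10 knots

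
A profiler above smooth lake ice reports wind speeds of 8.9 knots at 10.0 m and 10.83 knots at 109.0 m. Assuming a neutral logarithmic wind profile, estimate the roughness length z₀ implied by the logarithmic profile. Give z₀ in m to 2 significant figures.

Log law: V(z) ∝ ln(z/z₀). With r = V₁/V₂ = 8.9/10.83 = 0.82179,
r · ln(z₂/z₀) = ln(z₁/z₀) ⇒ ln z₀ = (ln z₁ − r·ln z₂)/(1 − r)
ln z₀ = (2.30259 − 0.82179×4.69135) / 0.17821 = -8.7130
z₀ = exp(-8.7130) = 0.0001644 m

z₀ ≈ 0.00016 m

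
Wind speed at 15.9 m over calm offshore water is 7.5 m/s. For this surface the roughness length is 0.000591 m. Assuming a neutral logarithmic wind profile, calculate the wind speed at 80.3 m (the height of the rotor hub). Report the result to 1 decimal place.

8.7 m/s

Log law: V(z) ∝ ln(z/z₀), so V₂/V₁ = ln(z₂/z₀) / ln(z₁/z₀).
ln(80.3/0.000591) = 11.8195, ln(15.9/0.000591) = 10.2000
V₂ = 7.5 × 11.8195/10.2000 = 7.5 × 1.1588 = 8.6908 m/s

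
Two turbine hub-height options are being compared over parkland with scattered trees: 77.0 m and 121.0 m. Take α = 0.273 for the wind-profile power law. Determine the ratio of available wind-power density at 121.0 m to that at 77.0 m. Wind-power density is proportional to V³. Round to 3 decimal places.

1.448

Speed ratio: V_B/V_A = (z_B/z_A)^α = (121.0/77.0)^0.273 = (1.5714)^0.273 = 1.13133
Power-density ratio: P_B/P_A = (V_B/V_A)³ = (1.13133)³ = 1.44799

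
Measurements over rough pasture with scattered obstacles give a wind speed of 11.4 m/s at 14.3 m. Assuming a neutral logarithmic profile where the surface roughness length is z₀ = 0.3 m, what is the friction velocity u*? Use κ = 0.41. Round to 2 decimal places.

u* ≈ 1.21 m/s

Log law: V(z) = (u*/κ) · ln(z/z₀) ⇒ u* = κ · V / ln(z/z₀)
u* = 0.41 × 11.4 / ln(14.3/0.3) = 0.41 × 11.4 / 3.8642
   = 4.6740 / 3.8642 = 1.2096 m/s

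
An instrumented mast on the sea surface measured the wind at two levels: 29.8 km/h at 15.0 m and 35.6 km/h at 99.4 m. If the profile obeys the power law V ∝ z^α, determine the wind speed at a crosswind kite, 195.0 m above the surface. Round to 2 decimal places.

37.93 km/h

First find α: α = ln(V₂/V₁)/ln(z₂/z₁) = ln(35.6/29.8)/ln(99.4/15.0) = 0.17784/1.89110 = 0.0940
Extrapolate from 99.4 m to 195.0 m: V₃ = 35.6 × (195.0/99.4)^0.0940 = 35.6 × 1.0654 = 37.9289 km/h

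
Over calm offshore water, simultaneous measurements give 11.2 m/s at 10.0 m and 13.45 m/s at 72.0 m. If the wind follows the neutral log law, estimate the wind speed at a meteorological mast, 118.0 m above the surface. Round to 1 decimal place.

Log law: V ∝ ln(z/z₀). From the pair, with r = V₁/V₂ = 0.83271,
ln z₀ = (ln z₁ − r·ln z₂)/(1 − r) = (2.3026 − 0.83271×4.2767)/0.16729 = -7.5240 → z₀ = 0.0005400 m
V₃ = V₁ · ln(z₃/z₀)/ln(z₁/z₀) = 11.2 × 12.2946/9.8265 = 14.0131 m/s

14.0 m/s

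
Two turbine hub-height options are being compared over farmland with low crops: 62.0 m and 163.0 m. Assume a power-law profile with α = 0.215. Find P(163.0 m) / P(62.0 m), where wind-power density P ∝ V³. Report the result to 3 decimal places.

Speed ratio: V_B/V_A = (z_B/z_A)^α = (163.0/62.0)^0.215 = (2.6290)^0.215 = 1.23099
Power-density ratio: P_B/P_A = (V_B/V_A)³ = (1.23099)³ = 1.86538

1.865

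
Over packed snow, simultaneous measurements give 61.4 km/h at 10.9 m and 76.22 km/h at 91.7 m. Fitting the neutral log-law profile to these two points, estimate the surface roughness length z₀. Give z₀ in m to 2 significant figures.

Log law: V(z) ∝ ln(z/z₀). With r = V₁/V₂ = 61.4/76.22 = 0.80556,
r · ln(z₂/z₀) = ln(z₁/z₀) ⇒ ln z₀ = (ln z₁ − r·ln z₂)/(1 − r)
ln z₀ = (2.38876 − 0.80556×4.51852) / 0.19444 = -6.4349
z₀ = exp(-6.4349) = 0.001605 m

z₀ ≈ 0.0016 m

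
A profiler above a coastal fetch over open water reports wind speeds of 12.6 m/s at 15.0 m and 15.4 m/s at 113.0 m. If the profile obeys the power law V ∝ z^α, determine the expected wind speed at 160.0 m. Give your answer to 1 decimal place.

First find α: α = ln(V₂/V₁)/ln(z₂/z₁) = ln(15.4/12.6)/ln(113.0/15.0) = 0.20067/2.01934 = 0.0994
Extrapolate from 113.0 m to 160.0 m: V₃ = 15.4 × (160.0/113.0)^0.0994 = 15.4 × 1.0352 = 15.9415 m/s

15.9 m/s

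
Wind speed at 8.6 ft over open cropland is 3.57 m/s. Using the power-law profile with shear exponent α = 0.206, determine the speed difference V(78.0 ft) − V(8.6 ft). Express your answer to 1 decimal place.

Power law: V₂ = V₁ · (z₂/z₁)^α = 3.57 × (9.0698)^0.206 = 5.6225 m/s
ΔV = 5.6225 − 3.57 = 2.0525 m/s

2.1 m/s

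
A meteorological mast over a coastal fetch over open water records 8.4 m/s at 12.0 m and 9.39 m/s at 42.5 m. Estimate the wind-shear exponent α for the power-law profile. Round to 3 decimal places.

α ≈ 0.088

Power law: V₂/V₁ = (z₂/z₁)^α ⇒ α = ln(V₂/V₁) / ln(z₂/z₁)
α = ln(9.39/8.4) / ln(42.5/12.0) = ln(1.1179) / ln(3.5417)
  = 0.11141 / 1.26460 = 0.08810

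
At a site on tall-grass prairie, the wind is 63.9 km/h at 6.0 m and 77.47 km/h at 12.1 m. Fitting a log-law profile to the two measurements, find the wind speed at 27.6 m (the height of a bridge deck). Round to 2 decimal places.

Log law: V ∝ ln(z/z₀). From the pair, with r = V₁/V₂ = 0.82484,
ln z₀ = (ln z₁ − r·ln z₂)/(1 − r) = (1.7918 − 0.82484×2.4932)/0.17516 = -1.5113 → z₀ = 0.2206 m
V₃ = V₁ · ln(z₃/z₀)/ln(z₁/z₀) = 63.9 × 4.8291/3.3031 = 93.4227 km/h

93.42 km/h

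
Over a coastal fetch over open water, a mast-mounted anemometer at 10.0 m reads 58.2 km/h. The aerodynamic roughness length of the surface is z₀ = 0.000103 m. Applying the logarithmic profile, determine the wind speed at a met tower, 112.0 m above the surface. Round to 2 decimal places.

70.44 km/h

Log law: V(z) ∝ ln(z/z₀), so V₂/V₁ = ln(z₂/z₀) / ln(z₁/z₀).
ln(112.0/0.000103) = 13.8993, ln(10.0/0.000103) = 11.4834
V₂ = 58.2 × 13.8993/11.4834 = 58.2 × 1.2104 = 70.4443 km/h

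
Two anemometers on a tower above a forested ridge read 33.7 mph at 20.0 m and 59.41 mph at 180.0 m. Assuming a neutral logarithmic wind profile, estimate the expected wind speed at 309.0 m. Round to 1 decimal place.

Log law: V ∝ ln(z/z₀). From the pair, with r = V₁/V₂ = 0.56724,
ln z₀ = (ln z₁ − r·ln z₂)/(1 − r) = (2.9957 − 0.56724×5.1930)/0.43276 = 0.1157 → z₀ = 1.123 m
V₃ = V₁ · ln(z₃/z₀)/ln(z₁/z₀) = 33.7 × 5.6177/2.8801 = 65.7331 mph

65.7 mph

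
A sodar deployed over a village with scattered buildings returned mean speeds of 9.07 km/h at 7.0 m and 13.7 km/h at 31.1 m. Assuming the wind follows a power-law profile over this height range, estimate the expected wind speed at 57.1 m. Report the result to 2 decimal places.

First find α: α = ln(V₂/V₁)/ln(z₂/z₁) = ln(13.7/9.07)/ln(31.1/7.0) = 0.41242/1.49130 = 0.2766
Extrapolate from 31.1 m to 57.1 m: V₃ = 13.7 × (57.1/31.1)^0.2766 = 13.7 × 1.1830 = 16.2068 km/h

16.21 km/h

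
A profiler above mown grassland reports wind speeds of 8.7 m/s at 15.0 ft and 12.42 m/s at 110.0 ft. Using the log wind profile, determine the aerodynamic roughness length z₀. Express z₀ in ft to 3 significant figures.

Log law: V(z) ∝ ln(z/z₀). With r = V₁/V₂ = 8.7/12.42 = 0.70048,
r · ln(z₂/z₀) = ln(z₁/z₀) ⇒ ln z₀ = (ln z₁ − r·ln z₂)/(1 − r)
ln z₀ = (2.70805 − 0.70048×4.70048) / 0.29952 = -1.9517
z₀ = exp(-1.9517) = 0.1420 ft

z₀ ≈ 0.142 ft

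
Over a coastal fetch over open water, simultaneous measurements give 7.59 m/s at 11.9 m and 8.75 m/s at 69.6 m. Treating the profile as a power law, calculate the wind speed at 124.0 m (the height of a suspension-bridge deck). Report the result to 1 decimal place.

First find α: α = ln(V₂/V₁)/ln(z₂/z₁) = ln(8.75/7.59)/ln(69.6/11.9) = 0.14222/1.76623 = 0.0805
Extrapolate from 69.6 m to 124.0 m: V₃ = 8.75 × (124.0/69.6)^0.0805 = 8.75 × 1.0476 = 9.1665 m/s

9.2 m/s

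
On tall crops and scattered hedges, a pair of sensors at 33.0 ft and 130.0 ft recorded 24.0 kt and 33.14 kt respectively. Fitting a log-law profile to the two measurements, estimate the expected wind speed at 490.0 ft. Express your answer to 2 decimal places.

Log law: V ∝ ln(z/z₀). From the pair, with r = V₁/V₂ = 0.72420,
ln z₀ = (ln z₁ − r·ln z₂)/(1 − r) = (3.4965 − 0.72420×4.8675)/0.27580 = -0.1036 → z₀ = 0.9016 ft
V₃ = V₁ · ln(z₃/z₀)/ln(z₁/z₀) = 24.0 × 6.2980/3.6001 = 41.9856 kt

41.99 kt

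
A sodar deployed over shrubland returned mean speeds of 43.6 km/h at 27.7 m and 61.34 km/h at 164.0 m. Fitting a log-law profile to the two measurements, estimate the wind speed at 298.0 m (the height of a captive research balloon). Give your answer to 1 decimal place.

67.3 km/h

Log law: V ∝ ln(z/z₀). From the pair, with r = V₁/V₂ = 0.71079,
ln z₀ = (ln z₁ − r·ln z₂)/(1 − r) = (3.3214 − 0.71079×5.0999)/0.28921 = -1.0495 → z₀ = 0.3501 m
V₃ = V₁ · ln(z₃/z₀)/ln(z₁/z₀) = 43.6 × 6.7466/4.3709 = 67.2974 km/h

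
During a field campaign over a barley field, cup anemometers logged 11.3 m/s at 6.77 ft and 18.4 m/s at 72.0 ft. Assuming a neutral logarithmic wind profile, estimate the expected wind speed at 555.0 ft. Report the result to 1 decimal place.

24.5 m/s

Log law: V ∝ ln(z/z₀). From the pair, with r = V₁/V₂ = 0.61413,
ln z₀ = (ln z₁ − r·ln z₂)/(1 − r) = (1.9125 − 0.61413×4.2767)/0.38587 = -1.8502 → z₀ = 0.1572 ft
V₃ = V₁ · ln(z₃/z₀)/ln(z₁/z₀) = 11.3 × 8.1692/3.7627 = 24.5334 m/s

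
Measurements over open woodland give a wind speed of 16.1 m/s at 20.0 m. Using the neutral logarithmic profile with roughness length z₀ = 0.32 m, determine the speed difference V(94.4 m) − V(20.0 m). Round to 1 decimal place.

Log law: V₂ = V₁ · ln(z₂/z₀)/ln(z₁/z₀) = 16.1 × 5.6870/4.1352 = 22.1419 m/s
ΔV = 22.1419 − 16.1 = 6.0419 m/s

6.0 m/s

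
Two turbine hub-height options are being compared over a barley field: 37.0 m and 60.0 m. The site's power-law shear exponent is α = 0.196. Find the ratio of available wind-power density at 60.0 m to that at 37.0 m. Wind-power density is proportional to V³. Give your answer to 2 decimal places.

Speed ratio: V_B/V_A = (z_B/z_A)^α = (60.0/37.0)^0.196 = (1.6216)^0.196 = 1.09939
Power-density ratio: P_B/P_A = (V_B/V_A)³ = (1.09939)³ = 1.32877

1.33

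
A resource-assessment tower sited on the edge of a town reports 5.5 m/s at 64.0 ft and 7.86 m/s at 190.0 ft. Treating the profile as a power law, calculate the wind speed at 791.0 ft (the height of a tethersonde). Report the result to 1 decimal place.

First find α: α = ln(V₂/V₁)/ln(z₂/z₁) = ln(7.86/5.5)/ln(190.0/64.0) = 0.35704/1.08814 = 0.3281
Extrapolate from 190.0 ft to 791.0 ft: V₃ = 7.86 × (791.0/190.0)^0.3281 = 7.86 × 1.5968 = 12.5507 m/s

12.6 m/s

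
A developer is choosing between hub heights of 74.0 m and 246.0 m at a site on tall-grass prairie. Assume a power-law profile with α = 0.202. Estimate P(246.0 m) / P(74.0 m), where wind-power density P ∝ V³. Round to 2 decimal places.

2.07

Speed ratio: V_B/V_A = (z_B/z_A)^α = (246.0/74.0)^0.202 = (3.3243)^0.202 = 1.27463
Power-density ratio: P_B/P_A = (V_B/V_A)³ = (1.27463)³ = 2.07087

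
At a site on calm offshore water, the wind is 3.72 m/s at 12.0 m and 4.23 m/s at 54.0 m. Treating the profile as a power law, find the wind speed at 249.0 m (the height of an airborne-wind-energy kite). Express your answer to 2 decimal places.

4.82 m/s

First find α: α = ln(V₂/V₁)/ln(z₂/z₁) = ln(4.23/3.72)/ln(54.0/12.0) = 0.12848/1.50408 = 0.0854
Extrapolate from 54.0 m to 249.0 m: V₃ = 4.23 × (249.0/54.0)^0.0854 = 4.23 × 1.1395 = 4.8200 m/s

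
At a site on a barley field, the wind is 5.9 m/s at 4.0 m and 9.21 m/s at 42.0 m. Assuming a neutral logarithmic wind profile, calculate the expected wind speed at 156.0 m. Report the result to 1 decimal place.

Log law: V ∝ ln(z/z₀). From the pair, with r = V₁/V₂ = 0.64061,
ln z₀ = (ln z₁ − r·ln z₂)/(1 − r) = (1.3863 − 0.64061×3.7377)/0.35939 = -2.8050 → z₀ = 0.06051 m
V₃ = V₁ · ln(z₃/z₀)/ln(z₁/z₀) = 5.9 × 7.8548/4.1913 = 11.0571 m/s

11.1 m/s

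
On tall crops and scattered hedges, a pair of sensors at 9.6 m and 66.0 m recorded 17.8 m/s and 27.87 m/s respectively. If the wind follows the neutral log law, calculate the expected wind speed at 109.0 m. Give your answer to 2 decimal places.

Log law: V ∝ ln(z/z₀). From the pair, with r = V₁/V₂ = 0.63868,
ln z₀ = (ln z₁ − r·ln z₂)/(1 − r) = (2.2618 − 0.63868×4.1897)/0.36132 = -1.1460 → z₀ = 0.3179 m
V₃ = V₁ · ln(z₃/z₀)/ln(z₁/z₀) = 17.8 × 5.8374/3.4078 = 30.4905 m/s

30.49 m/s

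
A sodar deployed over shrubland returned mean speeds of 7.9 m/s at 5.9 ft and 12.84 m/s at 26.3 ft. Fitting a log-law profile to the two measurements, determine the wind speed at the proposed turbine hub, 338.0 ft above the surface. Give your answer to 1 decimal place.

Log law: V ∝ ln(z/z₀). From the pair, with r = V₁/V₂ = 0.61526,
ln z₀ = (ln z₁ − r·ln z₂)/(1 − r) = (1.7750 − 0.61526×3.2696)/0.38474 = -0.6152 → z₀ = 0.5405 ft
V₃ = V₁ · ln(z₃/z₀)/ln(z₁/z₀) = 7.9 × 6.4383/2.3902 = 21.2797 m/s

21.3 m/s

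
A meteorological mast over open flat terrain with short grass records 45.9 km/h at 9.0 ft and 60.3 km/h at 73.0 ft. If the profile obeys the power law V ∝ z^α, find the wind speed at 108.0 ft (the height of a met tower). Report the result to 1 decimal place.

63.5 km/h

First find α: α = ln(V₂/V₁)/ln(z₂/z₁) = ln(60.3/45.9)/ln(73.0/9.0) = 0.27287/2.09323 = 0.1304
Extrapolate from 73.0 ft to 108.0 ft: V₃ = 60.3 × (108.0/73.0)^0.1304 = 60.3 × 1.0524 = 63.4587 km/h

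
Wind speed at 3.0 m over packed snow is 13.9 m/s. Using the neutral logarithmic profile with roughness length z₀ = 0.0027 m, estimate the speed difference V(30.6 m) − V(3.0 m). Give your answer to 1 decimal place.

4.6 m/s

Log law: V₂ = V₁ · ln(z₂/z₀)/ln(z₁/z₀) = 13.9 × 9.3355/7.0131 = 18.5030 m/s
ΔV = 18.5030 − 13.9 = 4.6030 m/s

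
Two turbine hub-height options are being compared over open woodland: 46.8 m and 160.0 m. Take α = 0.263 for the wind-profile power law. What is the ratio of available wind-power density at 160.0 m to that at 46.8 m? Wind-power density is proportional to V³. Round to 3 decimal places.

2.638

Speed ratio: V_B/V_A = (z_B/z_A)^α = (160.0/46.8)^0.263 = (3.4188)^0.263 = 1.38168
Power-density ratio: P_B/P_A = (V_B/V_A)³ = (1.38168)³ = 2.63771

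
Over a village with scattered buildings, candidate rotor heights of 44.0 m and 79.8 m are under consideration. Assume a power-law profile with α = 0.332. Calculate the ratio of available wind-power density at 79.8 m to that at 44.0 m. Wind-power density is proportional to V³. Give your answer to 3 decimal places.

1.809

Speed ratio: V_B/V_A = (z_B/z_A)^α = (79.8/44.0)^0.332 = (1.8136)^0.332 = 1.21854
Power-density ratio: P_B/P_A = (V_B/V_A)³ = (1.21854)³ = 1.80932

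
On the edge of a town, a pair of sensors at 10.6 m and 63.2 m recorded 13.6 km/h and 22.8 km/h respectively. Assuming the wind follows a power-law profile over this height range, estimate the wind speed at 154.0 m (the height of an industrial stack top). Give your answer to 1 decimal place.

First find α: α = ln(V₂/V₁)/ln(z₂/z₁) = ln(22.8/13.6)/ln(63.2/10.6) = 0.51669/1.78545 = 0.2894
Extrapolate from 63.2 m to 154.0 m: V₃ = 22.8 × (154.0/63.2)^0.2894 = 22.8 × 1.2940 = 29.5034 km/h

29.5 km/h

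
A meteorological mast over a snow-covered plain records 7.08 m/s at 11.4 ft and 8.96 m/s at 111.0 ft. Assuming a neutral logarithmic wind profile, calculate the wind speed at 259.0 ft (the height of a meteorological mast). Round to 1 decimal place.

Log law: V ∝ ln(z/z₀). From the pair, with r = V₁/V₂ = 0.79018,
ln z₀ = (ln z₁ − r·ln z₂)/(1 − r) = (2.4336 − 0.79018×4.7095)/0.20982 = -6.1374 → z₀ = 0.002161 ft
V₃ = V₁ · ln(z₃/z₀)/ln(z₁/z₀) = 7.08 × 11.6942/8.5710 = 9.6599 m/s

9.7 m/s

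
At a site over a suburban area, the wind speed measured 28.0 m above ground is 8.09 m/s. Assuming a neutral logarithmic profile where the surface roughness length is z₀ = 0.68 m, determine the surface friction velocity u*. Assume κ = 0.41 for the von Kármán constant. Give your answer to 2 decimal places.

u* ≈ 0.89 m/s

Log law: V(z) = (u*/κ) · ln(z/z₀) ⇒ u* = κ · V / ln(z/z₀)
u* = 0.41 × 8.09 / ln(28.0/0.68) = 0.41 × 8.09 / 3.7179
   = 3.3169 / 3.7179 = 0.8922 m/s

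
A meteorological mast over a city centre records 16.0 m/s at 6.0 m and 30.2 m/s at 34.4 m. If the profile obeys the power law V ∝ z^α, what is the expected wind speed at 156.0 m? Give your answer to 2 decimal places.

52.34 m/s

First find α: α = ln(V₂/V₁)/ln(z₂/z₁) = ln(30.2/16.0)/ln(34.4/6.0) = 0.63525/1.74630 = 0.3638
Extrapolate from 34.4 m to 156.0 m: V₃ = 30.2 × (156.0/34.4)^0.3638 = 30.2 × 1.7332 = 52.3416 m/s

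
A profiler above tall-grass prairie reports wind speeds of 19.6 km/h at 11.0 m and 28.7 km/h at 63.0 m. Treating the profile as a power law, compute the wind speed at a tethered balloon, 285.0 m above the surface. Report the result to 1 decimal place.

First find α: α = ln(V₂/V₁)/ln(z₂/z₁) = ln(28.7/19.6)/ln(63.0/11.0) = 0.38137/1.74524 = 0.2185
Extrapolate from 63.0 m to 285.0 m: V₃ = 28.7 × (285.0/63.0)^0.2185 = 28.7 × 1.3907 = 39.9137 km/h

39.9 km/h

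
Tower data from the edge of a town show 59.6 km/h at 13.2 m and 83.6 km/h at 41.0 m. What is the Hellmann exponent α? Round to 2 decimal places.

α ≈ 0.30

Power law: V₂/V₁ = (z₂/z₁)^α ⇒ α = ln(V₂/V₁) / ln(z₂/z₁)
α = ln(83.6/59.6) / ln(41.0/13.2) = ln(1.4027) / ln(3.1061)
  = 0.33839 / 1.13336 = 0.29857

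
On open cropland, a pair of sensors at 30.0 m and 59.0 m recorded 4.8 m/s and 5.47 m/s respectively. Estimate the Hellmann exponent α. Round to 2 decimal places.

Power law: V₂/V₁ = (z₂/z₁)^α ⇒ α = ln(V₂/V₁) / ln(z₂/z₁)
α = ln(5.47/4.8) / ln(59.0/30.0) = ln(1.1396) / ln(1.9667)
  = 0.13066 / 0.67634 = 0.19319

α ≈ 0.19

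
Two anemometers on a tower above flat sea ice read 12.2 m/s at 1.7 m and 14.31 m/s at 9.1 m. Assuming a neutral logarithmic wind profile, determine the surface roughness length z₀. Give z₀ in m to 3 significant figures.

Log law: V(z) ∝ ln(z/z₀). With r = V₁/V₂ = 12.2/14.31 = 0.85255,
r · ln(z₂/z₀) = ln(z₁/z₀) ⇒ ln z₀ = (ln z₁ − r·ln z₂)/(1 − r)
ln z₀ = (0.53063 − 0.85255×2.20827) / 0.14745 = -9.1695
z₀ = exp(-9.1695) = 0.0001042 m

z₀ ≈ 0.000104 m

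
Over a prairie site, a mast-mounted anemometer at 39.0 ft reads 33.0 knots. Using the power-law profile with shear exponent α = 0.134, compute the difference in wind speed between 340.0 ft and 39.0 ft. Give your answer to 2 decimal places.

11.11 knots

Power law: V₂ = V₁ · (z₂/z₁)^α = 33.0 × (8.7179)^0.134 = 44.1092 knots
ΔV = 44.1092 − 33.0 = 11.1092 knots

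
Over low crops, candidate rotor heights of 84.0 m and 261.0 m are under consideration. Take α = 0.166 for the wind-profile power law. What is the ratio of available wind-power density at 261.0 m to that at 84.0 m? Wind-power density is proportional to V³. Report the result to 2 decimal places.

1.76

Speed ratio: V_B/V_A = (z_B/z_A)^α = (261.0/84.0)^0.166 = (3.1071)^0.166 = 1.20707
Power-density ratio: P_B/P_A = (V_B/V_A)³ = (1.20707)³ = 1.75872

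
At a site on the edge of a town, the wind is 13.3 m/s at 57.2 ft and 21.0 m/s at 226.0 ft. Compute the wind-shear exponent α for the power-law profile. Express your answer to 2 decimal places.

α ≈ 0.33

Power law: V₂/V₁ = (z₂/z₁)^α ⇒ α = ln(V₂/V₁) / ln(z₂/z₁)
α = ln(21.0/13.3) / ln(226.0/57.2) = ln(1.5789) / ln(3.9510)
  = 0.45676 / 1.37398 = 0.33243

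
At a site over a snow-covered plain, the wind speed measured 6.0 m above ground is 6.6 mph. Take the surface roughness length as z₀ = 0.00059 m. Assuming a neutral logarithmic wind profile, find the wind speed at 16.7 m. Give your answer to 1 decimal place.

Log law: V(z) ∝ ln(z/z₀), so V₂/V₁ = ln(z₂/z₀) / ln(z₁/z₀).
ln(16.7/0.00059) = 10.2508, ln(6.0/0.00059) = 9.2271
V₂ = 6.6 × 10.2508/9.2271 = 6.6 × 1.1109 = 7.3322 mph

7.3 mph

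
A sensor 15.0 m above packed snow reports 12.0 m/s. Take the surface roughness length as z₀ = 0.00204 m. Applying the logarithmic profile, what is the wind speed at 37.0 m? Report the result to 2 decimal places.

Log law: V(z) ∝ ln(z/z₀), so V₂/V₁ = ln(z₂/z₀) / ln(z₁/z₀).
ln(37.0/0.00204) = 9.8057, ln(15.0/0.00204) = 8.9029
V₂ = 12.0 × 9.8057/8.9029 = 12.0 × 1.1014 = 13.2170 m/s

13.22 m/s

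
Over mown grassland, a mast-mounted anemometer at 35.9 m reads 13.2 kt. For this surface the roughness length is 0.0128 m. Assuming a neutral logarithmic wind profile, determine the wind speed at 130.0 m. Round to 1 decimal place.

Log law: V(z) ∝ ln(z/z₀), so V₂/V₁ = ln(z₂/z₀) / ln(z₁/z₀).
ln(130.0/0.0128) = 9.2258, ln(35.9/0.0128) = 7.9390
V₂ = 13.2 × 9.2258/7.9390 = 13.2 × 1.1621 = 15.3395 kt

15.3 kt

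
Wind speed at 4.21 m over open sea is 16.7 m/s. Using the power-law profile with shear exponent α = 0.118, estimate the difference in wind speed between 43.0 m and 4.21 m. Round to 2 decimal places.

5.27 m/s

Power law: V₂ = V₁ · (z₂/z₁)^α = 16.7 × (10.2138)^0.118 = 21.9685 m/s
ΔV = 21.9685 − 16.7 = 5.2685 m/s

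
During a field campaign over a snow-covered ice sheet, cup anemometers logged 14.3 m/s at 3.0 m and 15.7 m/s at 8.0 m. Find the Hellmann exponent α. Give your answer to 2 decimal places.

α ≈ 0.10

Power law: V₂/V₁ = (z₂/z₁)^α ⇒ α = ln(V₂/V₁) / ln(z₂/z₁)
α = ln(15.7/14.3) / ln(8.0/3.0) = ln(1.0979) / ln(2.6667)
  = 0.09340 / 0.98083 = 0.09523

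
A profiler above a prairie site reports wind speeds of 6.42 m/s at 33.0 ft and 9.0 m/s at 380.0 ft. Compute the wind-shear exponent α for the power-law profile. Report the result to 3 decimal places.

Power law: V₂/V₁ = (z₂/z₁)^α ⇒ α = ln(V₂/V₁) / ln(z₂/z₁)
α = ln(9.0/6.42) / ln(380.0/33.0) = ln(1.4019) / ln(11.5152)
  = 0.33781 / 2.44366 = 0.13824

α ≈ 0.138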